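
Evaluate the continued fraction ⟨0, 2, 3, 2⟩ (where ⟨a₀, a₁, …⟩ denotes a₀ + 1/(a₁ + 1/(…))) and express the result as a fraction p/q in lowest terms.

7/16

Work from the innermost term outward:
Start with 2.
3 + 1/(2/1) = 3 + 1/2 = 7/2
2 + 1/(7/2) = 2 + 2/7 = 16/7
0 + 1/(16/7) = 0 + 7/16 = 7/16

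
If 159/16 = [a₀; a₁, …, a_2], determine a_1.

Repeatedly divide and take the remainder:
159 ÷ 16 → quotient 9, remainder 15
16 ÷ 15 → quotient 1, remainder 1

1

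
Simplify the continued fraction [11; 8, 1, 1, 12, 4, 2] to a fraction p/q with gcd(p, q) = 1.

21690/1951

a_0 = 11: 11/1
a_1 = 8: 89/8
a_2 = 1: 100/9
a_3 = 1: 189/17
a_4 = 12: 2368/213
a_5 = 4: 9661/869
a_6 = 2: 21690/1951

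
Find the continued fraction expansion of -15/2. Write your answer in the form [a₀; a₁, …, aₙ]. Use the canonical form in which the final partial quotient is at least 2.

Run the Euclidean algorithm, recording each quotient:
-15 ÷ 2 → quotient -8, remainder 1
2 ÷ 1 → quotient 2, remainder 0

[-8; 2]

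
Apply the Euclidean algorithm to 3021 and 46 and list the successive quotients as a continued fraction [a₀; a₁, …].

[65; 1, 2, 15]

⌊3021/46⌋ = 65, remainder 31
⌊46/31⌋ = 1, remainder 15
⌊31/15⌋ = 2, remainder 1
⌊15/1⌋ = 15, remainder 0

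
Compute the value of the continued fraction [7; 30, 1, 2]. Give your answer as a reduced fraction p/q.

647/92

Start with 2.
1 + 1/(2/1) = 1 + 1/2 = 3/2
30 + 1/(3/2) = 30 + 2/3 = 92/3
7 + 1/(92/3) = 7 + 3/92 = 647/92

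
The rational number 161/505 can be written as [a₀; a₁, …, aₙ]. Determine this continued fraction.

[0; 3, 7, 3, 7]

⌊161/505⌋ = 0, remainder 161
⌊505/161⌋ = 3, remainder 22
⌊161/22⌋ = 7, remainder 7
⌊22/7⌋ = 3, remainder 1
⌊7/1⌋ = 7, remainder 0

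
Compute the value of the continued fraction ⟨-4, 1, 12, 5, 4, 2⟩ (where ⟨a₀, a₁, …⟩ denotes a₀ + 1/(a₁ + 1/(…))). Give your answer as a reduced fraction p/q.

-1907/620

Start with 2.
4 + 1/(2/1) = 4 + 1/2 = 9/2
5 + 1/(9/2) = 5 + 2/9 = 47/9
12 + 1/(47/9) = 12 + 9/47 = 573/47
1 + 1/(573/47) = 1 + 47/573 = 620/573
-4 + 1/(620/573) = -4 + 573/620 = -1907/620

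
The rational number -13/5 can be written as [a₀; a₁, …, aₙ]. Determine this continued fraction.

[-3; 2, 2]

Run the Euclidean algorithm, recording each quotient:
⌊-13/5⌋ = -3, remainder 2
⌊5/2⌋ = 2, remainder 1
⌊2/1⌋ = 2, remainder 0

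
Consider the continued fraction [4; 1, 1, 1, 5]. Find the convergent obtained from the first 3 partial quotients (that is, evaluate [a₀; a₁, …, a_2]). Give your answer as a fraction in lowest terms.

9/2

Start with 1.
1 + 1/(1/1) = 1 + 1/1 = 2/1
4 + 1/(2/1) = 4 + 1/2 = 9/2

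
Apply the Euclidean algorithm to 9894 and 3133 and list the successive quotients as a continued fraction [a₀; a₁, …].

Run the Euclidean algorithm, recording each quotient:
9894 = 3·3133 + 495, so a_0 = 3
3133 = 6·495 + 163, so a_1 = 6
495 = 3·163 + 6, so a_2 = 3
163 = 27·6 + 1, so a_3 = 27
6 = 6·1 + 0, so a_4 = 6

[3; 6, 3, 27, 6]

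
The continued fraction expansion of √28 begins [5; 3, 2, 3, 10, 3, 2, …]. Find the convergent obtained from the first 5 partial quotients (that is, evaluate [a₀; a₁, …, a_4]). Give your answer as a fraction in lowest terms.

1307/247

Start with 10.
3 + 1/(10/1) = 3 + 1/10 = 31/10
2 + 1/(31/10) = 2 + 10/31 = 72/31
3 + 1/(72/31) = 3 + 31/72 = 247/72
5 + 1/(247/72) = 5 + 72/247 = 1307/247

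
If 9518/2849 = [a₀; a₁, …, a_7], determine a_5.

Run the Euclidean algorithm, recording each quotient:
⌊9518/2849⌋ = 3, remainder 971
⌊2849/971⌋ = 2, remainder 907
⌊971/907⌋ = 1, remainder 64
⌊907/64⌋ = 14, remainder 11
⌊64/11⌋ = 5, remainder 9
⌊11/9⌋ = 1, remainder 2

1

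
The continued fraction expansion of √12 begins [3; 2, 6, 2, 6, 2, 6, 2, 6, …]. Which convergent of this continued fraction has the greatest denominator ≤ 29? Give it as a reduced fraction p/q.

a_0 = 3: 3/1  (≤ bound)
a_1 = 2: 7/2  (≤ bound)
a_2 = 6: 45/13  (≤ bound)
a_3 = 2: 97/28  (≤ bound)
a_4 = 6: 627/181  (> 29, stop)

97/28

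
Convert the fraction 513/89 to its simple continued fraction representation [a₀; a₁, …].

[5; 1, 3, 4, 5]

Repeatedly divide and take the remainder:
⌊513/89⌋ = 5, remainder 68
⌊89/68⌋ = 1, remainder 21
⌊68/21⌋ = 3, remainder 5
⌊21/5⌋ = 4, remainder 1
⌊5/1⌋ = 5, remainder 0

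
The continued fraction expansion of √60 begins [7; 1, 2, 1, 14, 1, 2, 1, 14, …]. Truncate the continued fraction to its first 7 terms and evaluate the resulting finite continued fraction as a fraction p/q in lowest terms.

1433/185

a_0 = 7: 7/1
a_1 = 1: 8/1
a_2 = 2: 23/3
a_3 = 1: 31/4
a_4 = 14: 457/59
a_5 = 1: 488/63
a_6 = 2: 1433/185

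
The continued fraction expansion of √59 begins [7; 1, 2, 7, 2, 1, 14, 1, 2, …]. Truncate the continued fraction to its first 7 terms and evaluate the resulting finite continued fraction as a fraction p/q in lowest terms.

7781/1013

a_0 = 7: 7/1
a_1 = 1: 8/1
a_2 = 2: 23/3
a_3 = 7: 169/22
a_4 = 2: 361/47
a_5 = 1: 530/69
a_6 = 14: 7781/1013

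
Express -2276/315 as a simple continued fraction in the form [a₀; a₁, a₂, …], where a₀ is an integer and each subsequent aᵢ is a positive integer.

[-8; 1, 3, 2, 3, 2, 4]

-2276 ÷ 315 → quotient -8, remainder 244
315 ÷ 244 → quotient 1, remainder 71
244 ÷ 71 → quotient 3, remainder 31
71 ÷ 31 → quotient 2, remainder 9
31 ÷ 9 → quotient 3, remainder 4
9 ÷ 4 → quotient 2, remainder 1
4 ÷ 1 → quotient 4, remainder 0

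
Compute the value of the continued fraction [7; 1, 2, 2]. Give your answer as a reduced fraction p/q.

54/7

Start with 2.
2 + 1/(2/1) = 2 + 1/2 = 5/2
1 + 1/(5/2) = 1 + 2/5 = 7/5
7 + 1/(7/5) = 7 + 5/7 = 54/7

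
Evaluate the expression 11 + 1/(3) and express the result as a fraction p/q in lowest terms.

34/3

a_0 = 11: 11/1
a_1 = 3: 34/3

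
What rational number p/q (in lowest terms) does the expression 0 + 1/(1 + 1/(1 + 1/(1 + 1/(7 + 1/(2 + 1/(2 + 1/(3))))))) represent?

Start with 3.
2 + 1/(3/1) = 2 + 1/3 = 7/3
2 + 1/(7/3) = 2 + 3/7 = 17/7
7 + 1/(17/7) = 7 + 7/17 = 126/17
1 + 1/(126/17) = 1 + 17/126 = 143/126
1 + 1/(143/126) = 1 + 126/143 = 269/143
1 + 1/(269/143) = 1 + 143/269 = 412/269
0 + 1/(412/269) = 0 + 269/412 = 269/412

269/412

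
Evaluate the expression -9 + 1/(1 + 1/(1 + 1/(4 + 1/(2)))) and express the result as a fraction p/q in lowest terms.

Build up convergents one term at a time:
a_0 = -9: -9/1
a_1 = 1: -8/1
a_2 = 1: -17/2
a_3 = 4: -76/9
a_4 = 2: -169/20

-169/20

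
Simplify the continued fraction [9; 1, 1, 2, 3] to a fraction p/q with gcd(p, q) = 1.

163/17

Compute successive convergents:
a_0 = 9: 9/1
a_1 = 1: 10/1
a_2 = 1: 19/2
a_3 = 2: 48/5
a_4 = 3: 163/17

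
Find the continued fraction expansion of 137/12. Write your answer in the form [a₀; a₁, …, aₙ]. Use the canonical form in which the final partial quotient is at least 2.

137 = 11·12 + 5, so a_0 = 11
12 = 2·5 + 2, so a_1 = 2
5 = 2·2 + 1, so a_2 = 2
2 = 2·1 + 0, so a_3 = 2

[11; 2, 2, 2]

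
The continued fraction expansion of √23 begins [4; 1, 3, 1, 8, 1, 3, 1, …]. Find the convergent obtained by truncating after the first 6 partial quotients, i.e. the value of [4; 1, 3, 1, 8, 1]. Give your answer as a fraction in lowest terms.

Start with 1.
8 + 1/(1/1) = 8 + 1/1 = 9/1
1 + 1/(9/1) = 1 + 1/9 = 10/9
3 + 1/(10/9) = 3 + 9/10 = 39/10
1 + 1/(39/10) = 1 + 10/39 = 49/39
4 + 1/(49/39) = 4 + 39/49 = 235/49

235/49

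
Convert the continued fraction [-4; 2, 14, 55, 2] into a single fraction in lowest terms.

Build up convergents one term at a time:
a_0 = -4: -4/1
a_1 = 2: -7/2
a_2 = 14: -102/29
a_3 = 55: -5617/1597
a_4 = 2: -11336/3223

-11336/3223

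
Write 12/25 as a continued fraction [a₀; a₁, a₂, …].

12 = 0·25 + 12, so a_0 = 0
25 = 2·12 + 1, so a_1 = 2
12 = 12·1 + 0, so a_2 = 12

[0; 2, 12]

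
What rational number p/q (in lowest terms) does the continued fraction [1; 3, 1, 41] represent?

Work from the innermost term outward:
Start with 41.
1 + 1/(41/1) = 1 + 1/41 = 42/41
3 + 1/(42/41) = 3 + 41/42 = 167/42
1 + 1/(167/42) = 1 + 42/167 = 209/167

209/167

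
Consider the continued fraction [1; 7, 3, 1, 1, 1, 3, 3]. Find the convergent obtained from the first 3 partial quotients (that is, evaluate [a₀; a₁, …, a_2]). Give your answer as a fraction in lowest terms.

Start with 3.
7 + 1/(3/1) = 7 + 1/3 = 22/3
1 + 1/(22/3) = 1 + 3/22 = 25/22

25/22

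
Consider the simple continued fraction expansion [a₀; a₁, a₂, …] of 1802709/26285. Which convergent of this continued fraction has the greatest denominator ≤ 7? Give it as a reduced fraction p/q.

a_0 = 68: 68/1  (≤ bound)
a_1 = 1: 69/1  (≤ bound)
a_2 = 1: 137/2  (≤ bound)
a_3 = 2: 343/5  (≤ bound)
a_4 = 1: 480/7  (≤ bound)
a_5 = 1: 823/12  (> 7, stop)

480/7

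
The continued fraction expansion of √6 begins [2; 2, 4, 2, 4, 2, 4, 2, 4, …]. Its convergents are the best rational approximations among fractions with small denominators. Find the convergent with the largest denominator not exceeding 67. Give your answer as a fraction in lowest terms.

a_0 = 2: 2/1  (≤ bound)
a_1 = 2: 5/2  (≤ bound)
a_2 = 4: 22/9  (≤ bound)
a_3 = 2: 49/20  (≤ bound)
a_4 = 4: 218/89  (> 67, stop)

49/20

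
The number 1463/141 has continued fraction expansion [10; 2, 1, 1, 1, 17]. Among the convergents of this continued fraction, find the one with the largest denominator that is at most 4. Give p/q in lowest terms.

List convergents until the denominator exceeds the bound:
a_0 = 10: 10/1  (≤ bound)
a_1 = 2: 21/2  (≤ bound)
a_2 = 1: 31/3  (≤ bound)
a_3 = 1: 52/5  (> 4, stop)

31/3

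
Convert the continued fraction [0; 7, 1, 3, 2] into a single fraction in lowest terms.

9/70

Work from the innermost term outward:
Start with 2.
3 + 1/(2/1) = 3 + 1/2 = 7/2
1 + 1/(7/2) = 1 + 2/7 = 9/7
7 + 1/(9/7) = 7 + 7/9 = 70/9
0 + 1/(70/9) = 0 + 9/70 = 9/70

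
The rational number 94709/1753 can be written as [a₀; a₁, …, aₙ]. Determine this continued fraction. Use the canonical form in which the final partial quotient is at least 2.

Run the Euclidean algorithm, recording each quotient:
⌊94709/1753⌋ = 54, remainder 47
⌊1753/47⌋ = 37, remainder 14
⌊47/14⌋ = 3, remainder 5
⌊14/5⌋ = 2, remainder 4
⌊5/4⌋ = 1, remainder 1
⌊4/1⌋ = 4, remainder 0

[54; 37, 3, 2, 1, 4]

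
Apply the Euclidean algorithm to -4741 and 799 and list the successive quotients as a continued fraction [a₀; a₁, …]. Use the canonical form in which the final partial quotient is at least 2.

Apply division with remainder until the remainder is 0:
-4741 = -6·799 + 53, so a_0 = -6
799 = 15·53 + 4, so a_1 = 15
53 = 13·4 + 1, so a_2 = 13
4 = 4·1 + 0, so a_3 = 4

[-6; 15, 13, 4]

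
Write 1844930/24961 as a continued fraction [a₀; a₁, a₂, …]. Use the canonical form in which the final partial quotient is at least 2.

1844930 ÷ 24961 → quotient 73, remainder 22777
24961 ÷ 22777 → quotient 1, remainder 2184
22777 ÷ 2184 → quotient 10, remainder 937
2184 ÷ 937 → quotient 2, remainder 310
937 ÷ 310 → quotient 3, remainder 7
310 ÷ 7 → quotient 44, remainder 2
7 ÷ 2 → quotient 3, remainder 1
2 ÷ 1 → quotient 2, remainder 0

[73; 1, 10, 2, 3, 44, 3, 2]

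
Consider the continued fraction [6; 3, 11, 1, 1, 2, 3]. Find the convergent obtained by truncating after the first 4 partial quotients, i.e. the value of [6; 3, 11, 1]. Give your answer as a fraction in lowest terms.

Compute successive convergents:
a_0 = 6: 6/1
a_1 = 3: 19/3
a_2 = 11: 215/34
a_3 = 1: 234/37

234/37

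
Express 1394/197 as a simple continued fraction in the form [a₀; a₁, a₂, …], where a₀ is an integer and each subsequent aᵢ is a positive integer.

[7; 13, 7, 2]

⌊1394/197⌋ = 7, remainder 15
⌊197/15⌋ = 13, remainder 2
⌊15/2⌋ = 7, remainder 1
⌊2/1⌋ = 2, remainder 0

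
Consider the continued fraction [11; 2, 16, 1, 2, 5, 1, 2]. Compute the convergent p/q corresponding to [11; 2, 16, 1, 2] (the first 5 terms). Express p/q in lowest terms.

1183/103

Use the convergent recurrence hₖ = aₖ·hₖ₋₁ + hₖ₋₂ (and likewise for the denominators kₖ):
a_0 = 11: 11/1
a_1 = 2: 23/2
a_2 = 16: 379/33
a_3 = 1: 402/35
a_4 = 2: 1183/103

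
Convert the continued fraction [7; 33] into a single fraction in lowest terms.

Starting at the tail and folding back:
Start with 33.
7 + 1/(33/1) = 7 + 1/33 = 232/33

232/33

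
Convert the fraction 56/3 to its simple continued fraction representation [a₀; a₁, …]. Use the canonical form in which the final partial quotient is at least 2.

Apply division with remainder until the remainder is 0:
56 = 18·3 + 2, so a_0 = 18
3 = 1·2 + 1, so a_1 = 1
2 = 2·1 + 0, so a_2 = 2

[18; 1, 2]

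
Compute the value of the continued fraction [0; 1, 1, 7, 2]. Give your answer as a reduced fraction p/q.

17/32

Starting at the tail and folding back:
Start with 2.
7 + 1/(2/1) = 7 + 1/2 = 15/2
1 + 1/(15/2) = 1 + 2/15 = 17/15
1 + 1/(17/15) = 1 + 15/17 = 32/17
0 + 1/(32/17) = 0 + 17/32 = 17/32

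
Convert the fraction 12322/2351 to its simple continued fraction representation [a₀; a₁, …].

[5; 4, 6, 1, 4, 1, 13]

12322 ÷ 2351 → quotient 5, remainder 567
2351 ÷ 567 → quotient 4, remainder 83
567 ÷ 83 → quotient 6, remainder 69
83 ÷ 69 → quotient 1, remainder 14
69 ÷ 14 → quotient 4, remainder 13
14 ÷ 13 → quotient 1, remainder 1
13 ÷ 1 → quotient 13, remainder 0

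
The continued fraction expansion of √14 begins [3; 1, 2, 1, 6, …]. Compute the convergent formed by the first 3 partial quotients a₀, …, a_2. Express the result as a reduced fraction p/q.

11/3

Start with 2.
1 + 1/(2/1) = 1 + 1/2 = 3/2
3 + 1/(3/2) = 3 + 2/3 = 11/3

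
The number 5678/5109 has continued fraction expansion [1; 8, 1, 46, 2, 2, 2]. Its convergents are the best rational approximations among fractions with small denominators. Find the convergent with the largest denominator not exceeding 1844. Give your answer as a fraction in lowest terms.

a_0 = 1: 1/1  (≤ bound)
a_1 = 8: 9/8  (≤ bound)
a_2 = 1: 10/9  (≤ bound)
a_3 = 46: 469/422  (≤ bound)
a_4 = 2: 948/853  (≤ bound)
a_5 = 2: 2365/2128  (> 1844, stop)

948/853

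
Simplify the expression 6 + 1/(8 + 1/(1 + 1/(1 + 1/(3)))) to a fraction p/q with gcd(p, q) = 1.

a_0 = 6: 6/1
a_1 = 8: 49/8
a_2 = 1: 55/9
a_3 = 1: 104/17
a_4 = 3: 367/60

367/60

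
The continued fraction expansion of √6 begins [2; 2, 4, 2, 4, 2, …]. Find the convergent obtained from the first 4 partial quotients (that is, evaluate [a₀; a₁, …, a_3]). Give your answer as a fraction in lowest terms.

a_0 = 2: 2/1
a_1 = 2: 5/2
a_2 = 4: 22/9
a_3 = 2: 49/20

49/20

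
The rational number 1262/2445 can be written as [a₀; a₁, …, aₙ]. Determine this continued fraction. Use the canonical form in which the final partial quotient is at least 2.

[0; 1, 1, 14, 1, 38, 2]

Run the Euclidean algorithm, recording each quotient:
1262 = 0·2445 + 1262, so a_0 = 0
2445 = 1·1262 + 1183, so a_1 = 1
1262 = 1·1183 + 79, so a_2 = 1
1183 = 14·79 + 77, so a_3 = 14
79 = 1·77 + 2, so a_4 = 1
77 = 38·2 + 1, so a_5 = 38
2 = 2·1 + 0, so a_6 = 2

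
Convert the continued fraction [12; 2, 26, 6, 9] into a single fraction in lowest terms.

36635/2933

a_0 = 12: 12/1
a_1 = 2: 25/2
a_2 = 26: 662/53
a_3 = 6: 3997/320
a_4 = 9: 36635/2933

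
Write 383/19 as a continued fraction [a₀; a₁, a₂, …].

383 ÷ 19 → quotient 20, remainder 3
19 ÷ 3 → quotient 6, remainder 1
3 ÷ 1 → quotient 3, remainder 0

[20; 6, 3]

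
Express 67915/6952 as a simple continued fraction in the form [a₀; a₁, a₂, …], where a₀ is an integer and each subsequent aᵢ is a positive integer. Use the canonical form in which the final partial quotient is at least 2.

⌊67915/6952⌋ = 9, remainder 5347
⌊6952/5347⌋ = 1, remainder 1605
⌊5347/1605⌋ = 3, remainder 532
⌊1605/532⌋ = 3, remainder 9
⌊532/9⌋ = 59, remainder 1
⌊9/1⌋ = 9, remainder 0

[9; 1, 3, 3, 59, 9]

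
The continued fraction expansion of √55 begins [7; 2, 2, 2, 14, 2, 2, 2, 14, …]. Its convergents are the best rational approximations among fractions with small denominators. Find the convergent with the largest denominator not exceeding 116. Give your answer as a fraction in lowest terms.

a_0 = 7: 7/1  (≤ bound)
a_1 = 2: 15/2  (≤ bound)
a_2 = 2: 37/5  (≤ bound)
a_3 = 2: 89/12  (≤ bound)
a_4 = 14: 1283/173  (> 116, stop)

89/12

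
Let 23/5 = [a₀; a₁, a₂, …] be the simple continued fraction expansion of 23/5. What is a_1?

1

⌊23/5⌋ = 4, remainder 3
⌊5/3⌋ = 1, remainder 2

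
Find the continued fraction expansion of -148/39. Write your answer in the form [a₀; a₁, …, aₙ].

Repeatedly divide and take the remainder:
-148 = -4·39 + 8, so a_0 = -4
39 = 4·8 + 7, so a_1 = 4
8 = 1·7 + 1, so a_2 = 1
7 = 7·1 + 0, so a_3 = 7

[-4; 4, 1, 7]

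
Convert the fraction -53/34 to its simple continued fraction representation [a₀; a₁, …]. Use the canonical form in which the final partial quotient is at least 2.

[-2; 2, 3, 1, 3]

Apply division with remainder until the remainder is 0:
-53 ÷ 34 → quotient -2, remainder 15
34 ÷ 15 → quotient 2, remainder 4
15 ÷ 4 → quotient 3, remainder 3
4 ÷ 3 → quotient 1, remainder 1
3 ÷ 1 → quotient 3, remainder 0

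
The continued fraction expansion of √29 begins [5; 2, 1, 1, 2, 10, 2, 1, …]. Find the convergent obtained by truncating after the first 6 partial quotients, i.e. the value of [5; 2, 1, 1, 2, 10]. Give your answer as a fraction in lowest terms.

Compute successive convergents:
a_0 = 5: 5/1
a_1 = 2: 11/2
a_2 = 1: 16/3
a_3 = 1: 27/5
a_4 = 2: 70/13
a_5 = 10: 727/135

727/135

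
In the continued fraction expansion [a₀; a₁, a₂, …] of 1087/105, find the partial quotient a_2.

1

⌊1087/105⌋ = 10, remainder 37
⌊105/37⌋ = 2, remainder 31
⌊37/31⌋ = 1, remainder 6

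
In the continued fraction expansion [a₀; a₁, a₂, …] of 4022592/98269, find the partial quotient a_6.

Repeatedly divide and take the remainder:
4022592 = 40·98269 + 91832, so a_0 = 40
98269 = 1·91832 + 6437, so a_1 = 1
91832 = 14·6437 + 1714, so a_2 = 14
6437 = 3·1714 + 1295, so a_3 = 3
1714 = 1·1295 + 419, so a_4 = 1
1295 = 3·419 + 38, so a_5 = 3
419 = 11·38 + 1, so a_6 = 11

11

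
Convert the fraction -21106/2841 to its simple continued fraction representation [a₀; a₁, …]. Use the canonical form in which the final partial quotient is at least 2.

Apply division with remainder until the remainder is 0:
-21106 = -8·2841 + 1622, so a_0 = -8
2841 = 1·1622 + 1219, so a_1 = 1
1622 = 1·1219 + 403, so a_2 = 1
1219 = 3·403 + 10, so a_3 = 3
403 = 40·10 + 3, so a_4 = 40
10 = 3·3 + 1, so a_5 = 3
3 = 3·1 + 0, so a_6 = 3

[-8; 1, 1, 3, 40, 3, 3]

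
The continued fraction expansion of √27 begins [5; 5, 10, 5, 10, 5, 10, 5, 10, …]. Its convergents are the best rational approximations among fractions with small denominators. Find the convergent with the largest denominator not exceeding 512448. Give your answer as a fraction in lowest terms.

a_0 = 5: 5/1  (≤ bound)
a_1 = 5: 26/5  (≤ bound)
a_2 = 10: 265/51  (≤ bound)
a_3 = 5: 1351/260  (≤ bound)
a_4 = 10: 13775/2651  (≤ bound)
a_5 = 5: 70226/13515  (≤ bound)
a_6 = 10: 716035/137801  (≤ bound)
a_7 = 5: 3650401/702520  (> 512448, stop)

716035/137801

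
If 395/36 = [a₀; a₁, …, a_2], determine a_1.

1

Run the Euclidean algorithm, recording each quotient:
⌊395/36⌋ = 10, remainder 35
⌊36/35⌋ = 1, remainder 1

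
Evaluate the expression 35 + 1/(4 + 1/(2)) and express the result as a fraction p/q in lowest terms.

317/9

Collapse the nested fraction from the inside out:
Start with 2.
4 + 1/(2/1) = 4 + 1/2 = 9/2
35 + 1/(9/2) = 35 + 2/9 = 317/9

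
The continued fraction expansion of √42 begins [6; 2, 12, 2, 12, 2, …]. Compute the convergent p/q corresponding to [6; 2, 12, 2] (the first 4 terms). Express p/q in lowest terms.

337/52

Start with 2.
12 + 1/(2/1) = 12 + 1/2 = 25/2
2 + 1/(25/2) = 2 + 2/25 = 52/25
6 + 1/(52/25) = 6 + 25/52 = 337/52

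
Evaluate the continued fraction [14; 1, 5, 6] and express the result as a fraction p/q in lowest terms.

Start with 6.
5 + 1/(6/1) = 5 + 1/6 = 31/6
1 + 1/(31/6) = 1 + 6/31 = 37/31
14 + 1/(37/31) = 14 + 31/37 = 549/37

549/37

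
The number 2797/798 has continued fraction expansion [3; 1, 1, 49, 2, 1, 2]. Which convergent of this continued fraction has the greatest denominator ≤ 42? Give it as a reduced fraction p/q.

a_0 = 3: 3/1  (≤ bound)
a_1 = 1: 4/1  (≤ bound)
a_2 = 1: 7/2  (≤ bound)
a_3 = 49: 347/99  (> 42, stop)

7/2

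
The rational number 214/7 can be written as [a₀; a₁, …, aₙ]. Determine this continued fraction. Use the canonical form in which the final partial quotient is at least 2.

[30; 1, 1, 3]

⌊214/7⌋ = 30, remainder 4
⌊7/4⌋ = 1, remainder 3
⌊4/3⌋ = 1, remainder 1
⌊3/1⌋ = 3, remainder 0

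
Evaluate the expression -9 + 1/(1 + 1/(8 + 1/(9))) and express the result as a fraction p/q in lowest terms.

Compute successive convergents:
a_0 = -9: -9/1
a_1 = 1: -8/1
a_2 = 8: -73/9
a_3 = 9: -665/82

-665/82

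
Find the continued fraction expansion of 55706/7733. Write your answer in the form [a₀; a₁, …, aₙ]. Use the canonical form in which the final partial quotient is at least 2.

55706 = 7·7733 + 1575, so a_0 = 7
7733 = 4·1575 + 1433, so a_1 = 4
1575 = 1·1433 + 142, so a_2 = 1
1433 = 10·142 + 13, so a_3 = 10
142 = 10·13 + 12, so a_4 = 10
13 = 1·12 + 1, so a_5 = 1
12 = 12·1 + 0, so a_6 = 12

[7; 4, 1, 10, 10, 1, 12]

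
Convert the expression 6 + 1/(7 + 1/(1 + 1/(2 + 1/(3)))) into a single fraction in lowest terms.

a_0 = 6: 6/1
a_1 = 7: 43/7
a_2 = 1: 49/8
a_3 = 2: 141/23
a_4 = 3: 472/77

472/77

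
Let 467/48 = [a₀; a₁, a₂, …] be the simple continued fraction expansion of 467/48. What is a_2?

Run the Euclidean algorithm, recording each quotient:
467 = 9·48 + 35, so a_0 = 9
48 = 1·35 + 13, so a_1 = 1
35 = 2·13 + 9, so a_2 = 2

2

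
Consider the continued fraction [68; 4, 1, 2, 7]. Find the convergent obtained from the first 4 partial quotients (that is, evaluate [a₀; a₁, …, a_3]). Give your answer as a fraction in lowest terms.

955/14

Start with 2.
1 + 1/(2/1) = 1 + 1/2 = 3/2
4 + 1/(3/2) = 4 + 2/3 = 14/3
68 + 1/(14/3) = 68 + 3/14 = 955/14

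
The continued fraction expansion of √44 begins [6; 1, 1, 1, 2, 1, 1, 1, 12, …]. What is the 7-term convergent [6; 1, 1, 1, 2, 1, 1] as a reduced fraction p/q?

Compute successive convergents:
a_0 = 6: 6/1
a_1 = 1: 7/1
a_2 = 1: 13/2
a_3 = 1: 20/3
a_4 = 2: 53/8
a_5 = 1: 73/11
a_6 = 1: 126/19

126/19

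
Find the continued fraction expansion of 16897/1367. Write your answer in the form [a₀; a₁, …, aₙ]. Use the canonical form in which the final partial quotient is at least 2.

[12; 2, 1, 3, 2, 2, 22]

Apply division with remainder until the remainder is 0:
⌊16897/1367⌋ = 12, remainder 493
⌊1367/493⌋ = 2, remainder 381
⌊493/381⌋ = 1, remainder 112
⌊381/112⌋ = 3, remainder 45
⌊112/45⌋ = 2, remainder 22
⌊45/22⌋ = 2, remainder 1
⌊22/1⌋ = 22, remainder 0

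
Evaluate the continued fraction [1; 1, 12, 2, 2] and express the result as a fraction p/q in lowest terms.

a_0 = 1: 1/1
a_1 = 1: 2/1
a_2 = 12: 25/13
a_3 = 2: 52/27
a_4 = 2: 129/67

129/67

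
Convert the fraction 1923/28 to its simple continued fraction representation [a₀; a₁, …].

[68; 1, 2, 9]

Repeatedly divide and take the remainder:
1923 = 68·28 + 19, so a_0 = 68
28 = 1·19 + 9, so a_1 = 1
19 = 2·9 + 1, so a_2 = 2
9 = 9·1 + 0, so a_3 = 9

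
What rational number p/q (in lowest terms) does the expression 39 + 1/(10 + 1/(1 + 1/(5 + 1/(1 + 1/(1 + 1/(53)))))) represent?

295107/7549

Work from the innermost term outward:
Start with 53.
1 + 1/(53/1) = 1 + 1/53 = 54/53
1 + 1/(54/53) = 1 + 53/54 = 107/54
5 + 1/(107/54) = 5 + 54/107 = 589/107
1 + 1/(589/107) = 1 + 107/589 = 696/589
10 + 1/(696/589) = 10 + 589/696 = 7549/696
39 + 1/(7549/696) = 39 + 696/7549 = 295107/7549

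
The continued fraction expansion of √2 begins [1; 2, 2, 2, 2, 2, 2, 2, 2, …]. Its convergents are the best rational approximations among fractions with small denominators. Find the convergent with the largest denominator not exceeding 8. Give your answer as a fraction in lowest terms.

7/5

a_0 = 1: 1/1  (≤ bound)
a_1 = 2: 3/2  (≤ bound)
a_2 = 2: 7/5  (≤ bound)
a_3 = 2: 17/12  (> 8, stop)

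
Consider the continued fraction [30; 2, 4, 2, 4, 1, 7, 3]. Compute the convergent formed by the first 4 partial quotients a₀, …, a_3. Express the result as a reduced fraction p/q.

609/20

Compute successive convergents:
a_0 = 30: 30/1
a_1 = 2: 61/2
a_2 = 4: 274/9
a_3 = 2: 609/20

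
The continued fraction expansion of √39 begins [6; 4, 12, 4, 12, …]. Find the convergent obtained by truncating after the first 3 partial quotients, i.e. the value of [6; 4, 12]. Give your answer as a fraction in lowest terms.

306/49

Start with 12.
4 + 1/(12/1) = 4 + 1/12 = 49/12
6 + 1/(49/12) = 6 + 12/49 = 306/49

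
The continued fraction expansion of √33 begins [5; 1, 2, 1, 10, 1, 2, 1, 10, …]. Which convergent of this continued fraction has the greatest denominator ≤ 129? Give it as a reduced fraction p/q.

270/47

a_0 = 5: 5/1  (≤ bound)
a_1 = 1: 6/1  (≤ bound)
a_2 = 2: 17/3  (≤ bound)
a_3 = 1: 23/4  (≤ bound)
a_4 = 10: 247/43  (≤ bound)
a_5 = 1: 270/47  (≤ bound)
a_6 = 2: 787/137  (> 129, stop)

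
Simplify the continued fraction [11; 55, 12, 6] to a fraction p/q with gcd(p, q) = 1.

a_0 = 11: 11/1
a_1 = 55: 606/55
a_2 = 12: 7283/661
a_3 = 6: 44304/4021

44304/4021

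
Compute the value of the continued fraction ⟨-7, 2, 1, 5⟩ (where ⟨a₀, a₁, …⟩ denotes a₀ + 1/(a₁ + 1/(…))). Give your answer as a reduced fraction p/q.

-113/17

Compute successive convergents:
a_0 = -7: -7/1
a_1 = 2: -13/2
a_2 = 1: -20/3
a_3 = 5: -113/17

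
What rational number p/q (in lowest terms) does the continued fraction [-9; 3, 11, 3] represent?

Use the convergent recurrence hₖ = aₖ·hₖ₋₁ + hₖ₋₂ (and likewise for the denominators kₖ):
a_0 = -9: -9/1
a_1 = 3: -26/3
a_2 = 11: -295/34
a_3 = 3: -911/105

-911/105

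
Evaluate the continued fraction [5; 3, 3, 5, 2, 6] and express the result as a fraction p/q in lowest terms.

a_0 = 5: 5/1
a_1 = 3: 16/3
a_2 = 3: 53/10
a_3 = 5: 281/53
a_4 = 2: 615/116
a_5 = 6: 3971/749

3971/749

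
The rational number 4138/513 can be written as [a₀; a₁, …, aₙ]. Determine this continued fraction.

4138 ÷ 513 → quotient 8, remainder 34
513 ÷ 34 → quotient 15, remainder 3
34 ÷ 3 → quotient 11, remainder 1
3 ÷ 1 → quotient 3, remainder 0

[8; 15, 11, 3]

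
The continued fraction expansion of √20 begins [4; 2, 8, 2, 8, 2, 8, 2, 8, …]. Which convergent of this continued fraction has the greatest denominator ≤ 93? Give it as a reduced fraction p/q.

a_0 = 4: 4/1  (≤ bound)
a_1 = 2: 9/2  (≤ bound)
a_2 = 8: 76/17  (≤ bound)
a_3 = 2: 161/36  (≤ bound)
a_4 = 8: 1364/305  (> 93, stop)

161/36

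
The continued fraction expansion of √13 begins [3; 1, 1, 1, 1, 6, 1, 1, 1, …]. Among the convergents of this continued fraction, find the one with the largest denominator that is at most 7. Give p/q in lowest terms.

List convergents until the denominator exceeds the bound:
a_0 = 3: 3/1  (≤ bound)
a_1 = 1: 4/1  (≤ bound)
a_2 = 1: 7/2  (≤ bound)
a_3 = 1: 11/3  (≤ bound)
a_4 = 1: 18/5  (≤ bound)
a_5 = 6: 119/33  (> 7, stop)

18/5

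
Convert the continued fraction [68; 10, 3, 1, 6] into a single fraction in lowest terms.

a_0 = 68: 68/1
a_1 = 10: 681/10
a_2 = 3: 2111/31
a_3 = 1: 2792/41
a_4 = 6: 18863/277

18863/277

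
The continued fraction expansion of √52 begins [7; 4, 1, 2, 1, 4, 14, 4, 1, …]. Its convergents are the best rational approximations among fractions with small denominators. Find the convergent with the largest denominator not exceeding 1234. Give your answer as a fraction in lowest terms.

List convergents until the denominator exceeds the bound:
a_0 = 7: 7/1  (≤ bound)
a_1 = 4: 29/4  (≤ bound)
a_2 = 1: 36/5  (≤ bound)
a_3 = 2: 101/14  (≤ bound)
a_4 = 1: 137/19  (≤ bound)
a_5 = 4: 649/90  (≤ bound)
a_6 = 14: 9223/1279  (> 1234, stop)

649/90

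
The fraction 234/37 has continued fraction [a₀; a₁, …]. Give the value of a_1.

Repeatedly divide and take the remainder:
234 ÷ 37 → quotient 6, remainder 12
37 ÷ 12 → quotient 3, remainder 1

3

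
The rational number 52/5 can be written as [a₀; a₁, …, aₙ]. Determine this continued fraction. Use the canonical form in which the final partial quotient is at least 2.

[10; 2, 2]

52 ÷ 5 → quotient 10, remainder 2
5 ÷ 2 → quotient 2, remainder 1
2 ÷ 1 → quotient 2, remainder 0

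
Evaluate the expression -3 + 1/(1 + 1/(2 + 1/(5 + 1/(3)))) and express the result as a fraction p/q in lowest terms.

-118/51

Start with 3.
5 + 1/(3/1) = 5 + 1/3 = 16/3
2 + 1/(16/3) = 2 + 3/16 = 35/16
1 + 1/(35/16) = 1 + 16/35 = 51/35
-3 + 1/(51/35) = -3 + 35/51 = -118/51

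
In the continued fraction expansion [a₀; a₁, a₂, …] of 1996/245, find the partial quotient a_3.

4

Repeatedly divide and take the remainder:
1996 ÷ 245 → quotient 8, remainder 36
245 ÷ 36 → quotient 6, remainder 29
36 ÷ 29 → quotient 1, remainder 7
29 ÷ 7 → quotient 4, remainder 1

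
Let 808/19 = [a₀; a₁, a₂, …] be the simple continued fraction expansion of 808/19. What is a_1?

1

Repeatedly divide and take the remainder:
808 ÷ 19 → quotient 42, remainder 10
19 ÷ 10 → quotient 1, remainder 9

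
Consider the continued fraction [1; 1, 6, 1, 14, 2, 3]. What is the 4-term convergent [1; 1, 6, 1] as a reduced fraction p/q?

Compute successive convergents:
a_0 = 1: 1/1
a_1 = 1: 2/1
a_2 = 6: 13/7
a_3 = 1: 15/8

15/8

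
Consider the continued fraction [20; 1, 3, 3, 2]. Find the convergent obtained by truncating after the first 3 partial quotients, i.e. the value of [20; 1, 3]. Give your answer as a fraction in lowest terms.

Build up convergents one term at a time:
a_0 = 20: 20/1
a_1 = 1: 21/1
a_2 = 3: 83/4

83/4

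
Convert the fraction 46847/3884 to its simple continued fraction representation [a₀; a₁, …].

46847 ÷ 3884 → quotient 12, remainder 239
3884 ÷ 239 → quotient 16, remainder 60
239 ÷ 60 → quotient 3, remainder 59
60 ÷ 59 → quotient 1, remainder 1
59 ÷ 1 → quotient 59, remainder 0

[12; 16, 3, 1, 59]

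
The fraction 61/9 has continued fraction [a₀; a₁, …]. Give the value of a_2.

⌊61/9⌋ = 6, remainder 7
⌊9/7⌋ = 1, remainder 2
⌊7/2⌋ = 3, remainder 1

3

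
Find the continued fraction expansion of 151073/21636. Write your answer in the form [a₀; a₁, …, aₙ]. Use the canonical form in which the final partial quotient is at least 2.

Apply division with remainder until the remainder is 0:
151073 = 6·21636 + 21257, so a_0 = 6
21636 = 1·21257 + 379, so a_1 = 1
21257 = 56·379 + 33, so a_2 = 56
379 = 11·33 + 16, so a_3 = 11
33 = 2·16 + 1, so a_4 = 2
16 = 16·1 + 0, so a_5 = 16

[6; 1, 56, 11, 2, 16]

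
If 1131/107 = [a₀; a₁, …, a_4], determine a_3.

3

⌊1131/107⌋ = 10, remainder 61
⌊107/61⌋ = 1, remainder 46
⌊61/46⌋ = 1, remainder 15
⌊46/15⌋ = 3, remainder 1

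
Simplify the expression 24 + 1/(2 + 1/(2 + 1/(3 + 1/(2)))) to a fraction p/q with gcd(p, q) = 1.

a_0 = 24: 24/1
a_1 = 2: 49/2
a_2 = 2: 122/5
a_3 = 3: 415/17
a_4 = 2: 952/39

952/39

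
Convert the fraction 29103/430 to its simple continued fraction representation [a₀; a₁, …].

29103 = 67·430 + 293, so a_0 = 67
430 = 1·293 + 137, so a_1 = 1
293 = 2·137 + 19, so a_2 = 2
137 = 7·19 + 4, so a_3 = 7
19 = 4·4 + 3, so a_4 = 4
4 = 1·3 + 1, so a_5 = 1
3 = 3·1 + 0, so a_6 = 3

[67; 1, 2, 7, 4, 1, 3]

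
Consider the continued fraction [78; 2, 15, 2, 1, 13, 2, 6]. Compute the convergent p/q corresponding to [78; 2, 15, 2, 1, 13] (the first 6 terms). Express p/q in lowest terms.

101951/1299

a_0 = 78: 78/1
a_1 = 2: 157/2
a_2 = 15: 2433/31
a_3 = 2: 5023/64
a_4 = 1: 7456/95
a_5 = 13: 101951/1299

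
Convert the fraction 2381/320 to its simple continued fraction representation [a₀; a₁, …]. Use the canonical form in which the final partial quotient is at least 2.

Apply division with remainder until the remainder is 0:
2381 ÷ 320 → quotient 7, remainder 141
320 ÷ 141 → quotient 2, remainder 38
141 ÷ 38 → quotient 3, remainder 27
38 ÷ 27 → quotient 1, remainder 11
27 ÷ 11 → quotient 2, remainder 5
11 ÷ 5 → quotient 2, remainder 1
5 ÷ 1 → quotient 5, remainder 0

[7; 2, 3, 1, 2, 2, 5]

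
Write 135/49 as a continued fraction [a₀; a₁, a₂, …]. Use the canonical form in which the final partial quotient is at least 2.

135 ÷ 49 → quotient 2, remainder 37
49 ÷ 37 → quotient 1, remainder 12
37 ÷ 12 → quotient 3, remainder 1
12 ÷ 1 → quotient 12, remainder 0

[2; 1, 3, 12]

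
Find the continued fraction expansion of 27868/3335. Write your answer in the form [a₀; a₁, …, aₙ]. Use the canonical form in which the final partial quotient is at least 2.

[8; 2, 1, 4, 5, 3, 14]

Run the Euclidean algorithm, recording each quotient:
27868 = 8·3335 + 1188, so a_0 = 8
3335 = 2·1188 + 959, so a_1 = 2
1188 = 1·959 + 229, so a_2 = 1
959 = 4·229 + 43, so a_3 = 4
229 = 5·43 + 14, so a_4 = 5
43 = 3·14 + 1, so a_5 = 3
14 = 14·1 + 0, so a_6 = 14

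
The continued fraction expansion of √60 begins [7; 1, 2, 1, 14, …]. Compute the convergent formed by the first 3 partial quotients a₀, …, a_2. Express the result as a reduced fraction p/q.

23/3

Start with 2.
1 + 1/(2/1) = 1 + 1/2 = 3/2
7 + 1/(3/2) = 7 + 2/3 = 23/3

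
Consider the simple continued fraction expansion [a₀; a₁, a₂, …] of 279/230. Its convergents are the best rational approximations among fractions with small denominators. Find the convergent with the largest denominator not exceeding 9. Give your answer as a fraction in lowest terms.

6/5

List convergents until the denominator exceeds the bound:
a_0 = 1: 1/1  (≤ bound)
a_1 = 4: 5/4  (≤ bound)
a_2 = 1: 6/5  (≤ bound)
a_3 = 2: 17/14  (> 9, stop)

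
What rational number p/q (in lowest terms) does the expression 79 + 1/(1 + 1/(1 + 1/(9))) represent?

Start with 9.
1 + 1/(9/1) = 1 + 1/9 = 10/9
1 + 1/(10/9) = 1 + 9/10 = 19/10
79 + 1/(19/10) = 79 + 10/19 = 1511/19

1511/19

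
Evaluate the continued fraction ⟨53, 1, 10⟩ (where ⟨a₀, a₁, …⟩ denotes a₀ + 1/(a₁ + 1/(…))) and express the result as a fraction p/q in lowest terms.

Starting at the tail and folding back:
Start with 10.
1 + 1/(10/1) = 1 + 1/10 = 11/10
53 + 1/(11/10) = 53 + 10/11 = 593/11

593/11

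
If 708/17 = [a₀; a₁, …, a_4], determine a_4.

Apply division with remainder until the remainder is 0:
⌊708/17⌋ = 41, remainder 11
⌊17/11⌋ = 1, remainder 6
⌊11/6⌋ = 1, remainder 5
⌊6/5⌋ = 1, remainder 1
⌊5/1⌋ = 5, remainder 0

5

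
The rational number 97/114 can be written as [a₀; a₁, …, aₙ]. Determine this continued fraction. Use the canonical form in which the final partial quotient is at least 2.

[0; 1, 5, 1, 2, 2, 2]

Apply division with remainder until the remainder is 0:
⌊97/114⌋ = 0, remainder 97
⌊114/97⌋ = 1, remainder 17
⌊97/17⌋ = 5, remainder 12
⌊17/12⌋ = 1, remainder 5
⌊12/5⌋ = 2, remainder 2
⌊5/2⌋ = 2, remainder 1
⌊2/1⌋ = 2, remainder 0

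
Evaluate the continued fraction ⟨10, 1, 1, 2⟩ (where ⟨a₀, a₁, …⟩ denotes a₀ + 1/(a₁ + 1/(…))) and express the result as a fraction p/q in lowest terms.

53/5

Start with 2.
1 + 1/(2/1) = 1 + 1/2 = 3/2
1 + 1/(3/2) = 1 + 2/3 = 5/3
10 + 1/(5/3) = 10 + 3/5 = 53/5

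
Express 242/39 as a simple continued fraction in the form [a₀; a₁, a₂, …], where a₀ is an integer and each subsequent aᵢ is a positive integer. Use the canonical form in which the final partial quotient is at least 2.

Run the Euclidean algorithm, recording each quotient:
242 = 6·39 + 8, so a_0 = 6
39 = 4·8 + 7, so a_1 = 4
8 = 1·7 + 1, so a_2 = 1
7 = 7·1 + 0, so a_3 = 7

[6; 4, 1, 7]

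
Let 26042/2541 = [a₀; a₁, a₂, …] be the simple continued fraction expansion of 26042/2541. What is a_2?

26042 = 10·2541 + 632, so a_0 = 10
2541 = 4·632 + 13, so a_1 = 4
632 = 48·13 + 8, so a_2 = 48

48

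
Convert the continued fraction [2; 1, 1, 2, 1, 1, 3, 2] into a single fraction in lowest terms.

Start with 2.
3 + 1/(2/1) = 3 + 1/2 = 7/2
1 + 1/(7/2) = 1 + 2/7 = 9/7
1 + 1/(9/7) = 1 + 7/9 = 16/9
2 + 1/(16/9) = 2 + 9/16 = 41/16
1 + 1/(41/16) = 1 + 16/41 = 57/41
1 + 1/(57/41) = 1 + 41/57 = 98/57
2 + 1/(98/57) = 2 + 57/98 = 253/98

253/98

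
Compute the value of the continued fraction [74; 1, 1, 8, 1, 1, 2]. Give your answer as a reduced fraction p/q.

6782/91

Use the convergent recurrence hₖ = aₖ·hₖ₋₁ + hₖ₋₂ (and likewise for the denominators kₖ):
a_0 = 74: 74/1
a_1 = 1: 75/1
a_2 = 1: 149/2
a_3 = 8: 1267/17
a_4 = 1: 1416/19
a_5 = 1: 2683/36
a_6 = 2: 6782/91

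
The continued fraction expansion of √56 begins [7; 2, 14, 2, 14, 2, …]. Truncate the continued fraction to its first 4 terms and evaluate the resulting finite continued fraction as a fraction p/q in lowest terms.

Start with 2.
14 + 1/(2/1) = 14 + 1/2 = 29/2
2 + 1/(29/2) = 2 + 2/29 = 60/29
7 + 1/(60/29) = 7 + 29/60 = 449/60

449/60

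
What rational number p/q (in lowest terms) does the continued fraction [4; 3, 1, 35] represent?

a_0 = 4: 4/1
a_1 = 3: 13/3
a_2 = 1: 17/4
a_3 = 35: 608/143

608/143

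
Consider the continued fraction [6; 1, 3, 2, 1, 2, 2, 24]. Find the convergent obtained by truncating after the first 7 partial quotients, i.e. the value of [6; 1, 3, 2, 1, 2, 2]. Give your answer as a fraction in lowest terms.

562/83

Use the convergent recurrence hₖ = aₖ·hₖ₋₁ + hₖ₋₂ (and likewise for the denominators kₖ):
a_0 = 6: 6/1
a_1 = 1: 7/1
a_2 = 3: 27/4
a_3 = 2: 61/9
a_4 = 1: 88/13
a_5 = 2: 237/35
a_6 = 2: 562/83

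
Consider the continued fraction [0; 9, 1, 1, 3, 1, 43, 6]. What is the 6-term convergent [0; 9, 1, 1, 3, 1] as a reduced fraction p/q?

Start with 1.
3 + 1/(1/1) = 3 + 1/1 = 4/1
1 + 1/(4/1) = 1 + 1/4 = 5/4
1 + 1/(5/4) = 1 + 4/5 = 9/5
9 + 1/(9/5) = 9 + 5/9 = 86/9
0 + 1/(86/9) = 0 + 9/86 = 9/86

9/86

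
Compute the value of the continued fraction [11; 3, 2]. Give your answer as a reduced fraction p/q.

Collapse the nested fraction from the inside out:
Start with 2.
3 + 1/(2/1) = 3 + 1/2 = 7/2
11 + 1/(7/2) = 11 + 2/7 = 79/7

79/7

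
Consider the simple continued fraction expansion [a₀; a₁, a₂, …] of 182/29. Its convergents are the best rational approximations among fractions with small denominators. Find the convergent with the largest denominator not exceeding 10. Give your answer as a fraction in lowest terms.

44/7

List convergents until the denominator exceeds the bound:
a_0 = 6: 6/1  (≤ bound)
a_1 = 3: 19/3  (≤ bound)
a_2 = 1: 25/4  (≤ bound)
a_3 = 1: 44/7  (≤ bound)
a_4 = 1: 69/11  (> 10, stop)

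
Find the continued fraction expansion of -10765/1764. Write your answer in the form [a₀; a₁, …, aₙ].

Apply division with remainder until the remainder is 0:
⌊-10765/1764⌋ = -7, remainder 1583
⌊1764/1583⌋ = 1, remainder 181
⌊1583/181⌋ = 8, remainder 135
⌊181/135⌋ = 1, remainder 46
⌊135/46⌋ = 2, remainder 43
⌊46/43⌋ = 1, remainder 3
⌊43/3⌋ = 14, remainder 1
⌊3/1⌋ = 3, remainder 0

[-7; 1, 8, 1, 2, 1, 14, 3]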